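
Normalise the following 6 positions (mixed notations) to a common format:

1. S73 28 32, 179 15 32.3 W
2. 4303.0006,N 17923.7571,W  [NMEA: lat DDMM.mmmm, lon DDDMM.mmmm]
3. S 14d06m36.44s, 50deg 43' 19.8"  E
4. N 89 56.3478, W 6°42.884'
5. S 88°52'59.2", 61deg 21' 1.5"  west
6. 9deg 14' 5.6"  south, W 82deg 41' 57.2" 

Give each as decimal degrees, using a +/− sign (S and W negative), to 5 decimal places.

1. -73.47556, -179.25897
2. 43.05001, -179.39595
3. -14.11012, 50.72217
4. 89.93913, -6.71473
5. -88.88311, -61.35042
6. -9.23489, -82.69922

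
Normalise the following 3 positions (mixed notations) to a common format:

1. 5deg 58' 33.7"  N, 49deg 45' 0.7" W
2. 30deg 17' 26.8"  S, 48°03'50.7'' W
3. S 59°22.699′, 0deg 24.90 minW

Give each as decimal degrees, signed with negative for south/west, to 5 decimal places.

1. 5.97603, -49.75019
2. -30.29078, -48.06408
3. -59.37832, -0.41500

Point 1:
  Lat: 58′ + 33.7″ = 58.56167′; 5 + 58.56167/60 = 5.976028
  N → positive
  λ: 45′ + 0.7″ = 45.01167′; 49 + 45.01167/60 = 49.750194
  W ⇒ negate
Point 2:
  Lat: 30° + 17/60 + 26.8/3600 = 30 + 0.283333 + 0.007444 = 30.290778
  S → negative
  Lon: 48 + 3/60 + 50.7/3600 = 48.064083
  hemisphere W, so the sign is −
Point 3:
  Latitude: 59 + 22.699/60 = 59.378317
  hemisphere S, so the sign is −
  Longitude: 0 + 24.9/60 = 0.415000
  W → negative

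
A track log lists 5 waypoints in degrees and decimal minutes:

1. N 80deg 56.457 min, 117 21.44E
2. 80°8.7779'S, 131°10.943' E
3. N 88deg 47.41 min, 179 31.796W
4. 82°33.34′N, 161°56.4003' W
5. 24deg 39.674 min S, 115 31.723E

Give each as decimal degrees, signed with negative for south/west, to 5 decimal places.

Point 1:
  φ: 80 + 56.457/60 = 80.940950
  N ⇒ keep positive
  λ: 117 + 21.44/60 = 117.357333
  E ⇒ keep positive
Point 2:
  φ: 80 + 8.7779/60 = 80.146298
  hemisphere S, so the sign is −
  Lon: 10.943′ = 0.182383°; total 131.182383
  E → positive
Point 3:
  Latitude: 47.41′ = 0.790167°; total 88.790167
  N ⇒ keep positive
  Lon: 31.796′ = 0.529933°; total 179.529933
  hemisphere W, so the sign is −
Point 4:
  φ: 33.34′ = 0.555667°; total 82.555667
  N ⇒ keep positive
  λ: 56.4003′ = 0.940005°; total 161.940005
  W → negative
Point 5:
  Lat: 24 + 39.674/60 = 24.661233
  S → negative
  Longitude: 31.723′ = 0.528717°; total 115.528717
  E ⇒ keep positive

1. 80.94095, 117.35733
2. -80.14630, 131.18238
3. 88.79017, -179.52993
4. 82.55567, -161.94001
5. -24.66123, 115.52872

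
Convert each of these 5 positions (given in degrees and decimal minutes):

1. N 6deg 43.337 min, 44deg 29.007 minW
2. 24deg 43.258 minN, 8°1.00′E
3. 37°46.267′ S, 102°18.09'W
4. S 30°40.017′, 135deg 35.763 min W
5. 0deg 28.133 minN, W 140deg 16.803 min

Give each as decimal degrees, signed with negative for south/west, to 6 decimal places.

1. 6.722283, -44.483450
2. 24.720967, 8.016667
3. -37.771117, -102.301500
4. -30.666950, -135.596050
5. 0.468883, -140.280050

Point 1:
  Lat: 43.337′ = 0.722283°; total 6.7222833
  N → positive
  λ: 44 + 29.007/60 = 44.4834500
  W → negative
Point 2:
  φ: 24 + 43.258/60 = 24.7209667
  N → positive
  Lon: 1′ = 0.016667°; total 8.0166667
  E → positive
Point 3:
  φ: 37 + 46.267/60 = 37.7711167
  S → negative
  Longitude: 18.09′ = 0.301500°; total 102.3015000
  W → negative
Point 4:
  φ: 40.017′ = 0.666950°; total 30.6669500
  S → negative
  λ: 135 + 35.763/60 = 135.5960500
  W → negative
Point 5:
  Latitude: 0 + 28.133/60 = 0.4688833
  N → positive
  λ: 16.803′ = 0.280050°; total 140.2800500
  W → negative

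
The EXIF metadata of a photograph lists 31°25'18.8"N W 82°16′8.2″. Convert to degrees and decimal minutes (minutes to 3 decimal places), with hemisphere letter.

Latitude: seconds/60 = 0.31333; minutes = 25 + 0.31333 = 25.31333
λ: seconds/60 = 0.13667; minutes = 16 + 0.13667 = 16.13667

31° 25.313′ N, 82° 16.137′ W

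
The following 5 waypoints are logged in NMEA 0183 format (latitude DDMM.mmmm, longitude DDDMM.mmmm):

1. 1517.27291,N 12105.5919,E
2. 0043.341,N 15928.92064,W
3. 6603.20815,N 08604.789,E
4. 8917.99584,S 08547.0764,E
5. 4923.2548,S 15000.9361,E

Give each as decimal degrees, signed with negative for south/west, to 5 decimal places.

Point 1:
  Lat: degrees = first 2 digits = 15, minutes = 17.27291; 15 + 17.27291/60 = 15.287882
  N → positive
  Lon: split at 3 digits → 121° and 5.5919′; 121 + 5.5919/60 = 121.093198
  E ⇒ keep positive
Point 2:
  Latitude: degrees = first 2 digits = 0, minutes = 43.341; 0 + 43.341/60 = 0.722350
  N → positive
  Lon: split at 3 digits → 159° and 28.92064′; 159 + 28.92064/60 = 159.482011
  hemisphere W, so the sign is −
Point 3:
  φ: degrees = first 2 digits = 66, minutes = 3.20815; 66 + 3.20815/60 = 66.053469
  N ⇒ keep positive
  λ: degrees = first 3 digits = 86, minutes = 4.789; 86 + 4.789/60 = 86.079817
  E → positive
Point 4:
  Lat: split at 2 digits → 89° and 17.99584′; 89 + 17.99584/60 = 89.299931
  S → negative
  Longitude: split at 3 digits → 085° and 47.0764′; 85 + 47.0764/60 = 85.784607
  E → positive
Point 5:
  Lat: degrees = first 2 digits = 49, minutes = 23.2548; 49 + 23.2548/60 = 49.387580
  S ⇒ negate
  λ: split at 3 digits → 150° and 0.9361′; 150 + 0.9361/60 = 150.015602
  E ⇒ keep positive

1. 15.28788, 121.09320
2. 0.72235, -159.48201
3. 66.05347, 86.07982
4. -89.29993, 85.78461
5. -49.38758, 150.01560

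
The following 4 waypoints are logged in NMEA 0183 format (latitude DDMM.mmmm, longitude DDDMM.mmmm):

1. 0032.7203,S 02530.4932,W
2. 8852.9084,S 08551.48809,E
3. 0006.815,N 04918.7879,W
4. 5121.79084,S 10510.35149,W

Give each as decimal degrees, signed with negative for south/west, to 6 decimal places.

1. -0.545338, -25.508220
2. -88.881807, 85.858135
3. 0.113583, -49.313132
4. -51.363181, -105.172525

Point 1:
  Latitude: degrees = first 2 digits = 0, minutes = 32.7203; 0 + 32.7203/60 = 0.5453383
  hemisphere S, so the sign is −
  λ: split at 3 digits → 025° and 30.4932′; 25 + 30.4932/60 = 25.5082200
  W → negative
Point 2:
  Lat: split at 2 digits → 88° and 52.9084′; 88 + 52.9084/60 = 88.8818067
  hemisphere S, so the sign is −
  Longitude: degrees = first 3 digits = 85, minutes = 51.48809; 85 + 51.48809/60 = 85.8581348
  E ⇒ keep positive
Point 3:
  Lat: split at 2 digits → 00° and 6.815′; 0 + 6.815/60 = 0.1135833
  N ⇒ keep positive
  λ: degrees = first 3 digits = 49, minutes = 18.7879; 49 + 18.7879/60 = 49.3131317
  W ⇒ negate
Point 4:
  φ: degrees = first 2 digits = 51, minutes = 21.79084; 51 + 21.79084/60 = 51.3631807
  S ⇒ negate
  λ: degrees = first 3 digits = 105, minutes = 10.35149; 105 + 10.35149/60 = 105.1725248
  W ⇒ negate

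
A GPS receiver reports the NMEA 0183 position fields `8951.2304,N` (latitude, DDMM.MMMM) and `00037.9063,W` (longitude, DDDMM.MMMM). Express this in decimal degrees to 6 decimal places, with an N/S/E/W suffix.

89.853840° N, 0.631772° W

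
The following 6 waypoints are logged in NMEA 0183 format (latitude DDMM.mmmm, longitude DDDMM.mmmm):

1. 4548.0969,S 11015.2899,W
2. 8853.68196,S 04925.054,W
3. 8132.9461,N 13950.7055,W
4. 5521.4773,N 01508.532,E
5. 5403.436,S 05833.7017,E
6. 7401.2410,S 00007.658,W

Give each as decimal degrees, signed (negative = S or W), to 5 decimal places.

1. -45.80162, -110.25483
2. -88.89470, -49.41757
3. 81.54910, -139.84509
4. 55.35796, 15.14220
5. -54.05727, 58.56170
6. -74.02068, -0.12763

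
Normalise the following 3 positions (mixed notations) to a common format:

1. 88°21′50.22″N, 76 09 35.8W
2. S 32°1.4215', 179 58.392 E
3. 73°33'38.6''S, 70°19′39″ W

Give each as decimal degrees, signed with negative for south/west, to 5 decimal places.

Point 1:
  Latitude: 88 + 21/60 + 50.22/3600 = 88.363950
  N → positive
  Lon: 76° + 9/60 + 35.8/3600 = 76 + 0.150000 + 0.009944 = 76.159944
  hemisphere W, so the sign is −
Point 2:
  Latitude: 1.4215′ = 0.023692°; total 32.023692
  hemisphere S, so the sign is −
  Longitude: 179 + 58.392/60 = 179.973200
  E → positive
Point 3:
  Lat: 33′ + 38.6″ = 33.64333′; 73 + 33.64333/60 = 73.560722
  hemisphere S, so the sign is −
  λ: 70° + 19/60 + 39/3600 = 70 + 0.316667 + 0.010833 = 70.327500
  W ⇒ negate

1. 88.36395, -76.15994
2. -32.02369, 179.97320
3. -73.56072, -70.32750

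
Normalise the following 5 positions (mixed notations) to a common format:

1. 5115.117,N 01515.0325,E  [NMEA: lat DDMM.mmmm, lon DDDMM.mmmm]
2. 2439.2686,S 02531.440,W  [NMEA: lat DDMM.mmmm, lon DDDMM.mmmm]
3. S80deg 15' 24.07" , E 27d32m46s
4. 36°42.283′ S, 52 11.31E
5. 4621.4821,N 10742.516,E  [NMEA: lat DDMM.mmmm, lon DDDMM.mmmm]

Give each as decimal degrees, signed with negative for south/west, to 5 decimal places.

1. 51.25195, 15.25054
2. -24.65448, -25.52400
3. -80.25669, 27.54611
4. -36.70472, 52.18850
5. 46.35804, 107.70860

Point 1:
  φ: degrees = first 2 digits = 51, minutes = 15.117; 51 + 15.117/60 = 51.251950
  N ⇒ keep positive
  Lon: degrees = first 3 digits = 15, minutes = 15.0325; 15 + 15.0325/60 = 15.250542
  E ⇒ keep positive
Point 2:
  Latitude: degrees = first 2 digits = 24, minutes = 39.2686; 24 + 39.2686/60 = 24.654477
  S → negative
  Longitude: split at 3 digits → 025° and 31.44′; 25 + 31.44/60 = 25.524000
  W ⇒ negate
Point 3:
  Lat: 15′ + 24.07″ = 15.40117′; 80 + 15.40117/60 = 80.256686
  S → negative
  λ: 27 + 32/60 + 46/3600 = 27.546111
  E → positive
Point 4:
  φ: 42.283′ = 0.704717°; total 36.704717
  S → negative
  Longitude: 11.31′ = 0.188500°; total 52.188500
  E → positive
Point 5:
  Lat: split at 2 digits → 46° and 21.4821′; 46 + 21.4821/60 = 46.358035
  N → positive
  Lon: degrees = first 3 digits = 107, minutes = 42.516; 107 + 42.516/60 = 107.708600
  E → positive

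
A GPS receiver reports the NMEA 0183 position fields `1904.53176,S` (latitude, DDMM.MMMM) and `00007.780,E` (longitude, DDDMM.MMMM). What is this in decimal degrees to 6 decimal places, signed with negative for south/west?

-19.075529, 0.129667

Lat: degrees = first 2 digits = 19, minutes = 4.53176; 19 + 4.53176/60 = 19.0755293
hemisphere S, so the sign is −
Longitude: degrees = first 3 digits = 0, minutes = 7.78; 0 + 7.78/60 = 0.1296667
E → positive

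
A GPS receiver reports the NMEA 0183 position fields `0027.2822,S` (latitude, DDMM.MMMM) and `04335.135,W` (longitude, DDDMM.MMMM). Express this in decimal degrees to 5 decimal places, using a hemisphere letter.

Latitude: split at 2 digits → 00° and 27.2822′; 0 + 27.2822/60 = 0.454703
Longitude: split at 3 digits → 043° and 35.135′; 43 + 35.135/60 = 43.585583

0.45470° S, 43.58558° W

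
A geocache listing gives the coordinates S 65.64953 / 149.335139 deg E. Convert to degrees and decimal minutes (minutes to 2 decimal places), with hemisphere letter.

Latitude: 65° + 0.649530 × 60 = 65° 38.9718′
Longitude: minutes = (149.335139 − 149) × 60 = 20.1083

65° 38.97′ S, 149° 20.11′ E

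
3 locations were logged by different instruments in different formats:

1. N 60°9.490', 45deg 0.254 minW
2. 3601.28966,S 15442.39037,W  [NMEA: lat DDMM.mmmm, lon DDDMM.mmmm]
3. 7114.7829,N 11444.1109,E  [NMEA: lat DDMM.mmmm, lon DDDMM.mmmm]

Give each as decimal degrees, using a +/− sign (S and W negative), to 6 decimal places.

1. 60.158167, -45.004233
2. -36.021494, -154.706506
3. 71.246382, 114.735182

Point 1:
  φ: 9.49′ = 0.158167°; total 60.1581667
  N ⇒ keep positive
  Longitude: 0.254′ = 0.004233°; total 45.0042333
  hemisphere W, so the sign is −
Point 2:
  Lat: split at 2 digits → 36° and 1.28966′; 36 + 1.28966/60 = 36.0214943
  S ⇒ negate
  Longitude: degrees = first 3 digits = 154, minutes = 42.39037; 154 + 42.39037/60 = 154.7065062
  hemisphere W, so the sign is −
Point 3:
  Lat: split at 2 digits → 71° and 14.7829′; 71 + 14.7829/60 = 71.2463817
  N ⇒ keep positive
  λ: split at 3 digits → 114° and 44.1109′; 114 + 44.1109/60 = 114.7351817
  E → positive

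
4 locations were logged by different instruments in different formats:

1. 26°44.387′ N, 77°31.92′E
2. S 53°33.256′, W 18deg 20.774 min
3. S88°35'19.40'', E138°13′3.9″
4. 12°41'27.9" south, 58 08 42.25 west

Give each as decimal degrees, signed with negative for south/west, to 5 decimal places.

1. 26.73978, 77.53200
2. -53.55427, -18.34623
3. -88.58872, 138.21775
4. -12.69108, -58.14507

Point 1:
  Lat: 26 + 44.387/60 = 26.739783
  N ⇒ keep positive
  λ: 31.92′ = 0.532000°; total 77.532000
  E → positive
Point 2:
  φ: 53 + 33.256/60 = 53.554267
  S → negative
  λ: 20.774′ = 0.346233°; total 18.346233
  hemisphere W, so the sign is −
Point 3:
  Latitude: 35′ + 19.4″ = 35.32333′; 88 + 35.32333/60 = 88.588722
  S → negative
  Lon: 13′ + 3.9″ = 13.06500′; 138 + 13.06500/60 = 138.217750
  E ⇒ keep positive
Point 4:
  φ: 12° + 41/60 + 27.9/3600 = 12 + 0.683333 + 0.007750 = 12.691083
  S ⇒ negate
  λ: 58° + 8/60 + 42.25/3600 = 58 + 0.133333 + 0.011736 = 58.145069
  W → negative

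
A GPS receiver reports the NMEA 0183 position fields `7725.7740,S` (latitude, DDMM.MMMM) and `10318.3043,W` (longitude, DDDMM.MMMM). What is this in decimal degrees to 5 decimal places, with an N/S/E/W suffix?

77.42957° S, 103.30507° W

φ: degrees = first 2 digits = 77, minutes = 25.774; 77 + 25.774/60 = 77.429567
Lon: split at 3 digits → 103° and 18.3043′; 103 + 18.3043/60 = 103.305072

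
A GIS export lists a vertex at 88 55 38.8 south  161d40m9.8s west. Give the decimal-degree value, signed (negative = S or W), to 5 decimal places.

φ: 88° + 55/60 + 38.8/3600 = 88 + 0.916667 + 0.010778 = 88.927444
S ⇒ negate
Lon: 161 + 40/60 + 9.8/3600 = 161.669389
hemisphere W, so the sign is −

-88.92744, -161.66939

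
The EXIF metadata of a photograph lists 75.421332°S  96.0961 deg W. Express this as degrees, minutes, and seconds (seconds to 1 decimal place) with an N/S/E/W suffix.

75°25′16.8″ S, 96°05′46.0″ W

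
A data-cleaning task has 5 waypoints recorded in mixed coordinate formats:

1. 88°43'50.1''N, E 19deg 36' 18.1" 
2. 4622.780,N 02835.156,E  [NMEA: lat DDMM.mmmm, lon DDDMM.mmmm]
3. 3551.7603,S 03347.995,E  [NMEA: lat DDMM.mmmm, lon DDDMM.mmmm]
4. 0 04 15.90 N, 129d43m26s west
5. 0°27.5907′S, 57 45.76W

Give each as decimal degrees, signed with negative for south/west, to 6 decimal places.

1. 88.730583, 19.605028
2. 46.379667, 28.585933
3. -35.862672, 33.799917
4. 0.071083, -129.723889
5. -0.459845, -57.762667

Point 1:
  Lat: 88° + 43/60 + 50.1/3600 = 88 + 0.716667 + 0.013917 = 88.7305833
  N ⇒ keep positive
  Longitude: 36′ + 18.1″ = 36.30167′; 19 + 36.30167/60 = 19.6050278
  E → positive
Point 2:
  φ: split at 2 digits → 46° and 22.78′; 46 + 22.78/60 = 46.3796667
  N ⇒ keep positive
  Longitude: split at 3 digits → 028° and 35.156′; 28 + 35.156/60 = 28.5859333
  E ⇒ keep positive
Point 3:
  Lat: degrees = first 2 digits = 35, minutes = 51.7603; 35 + 51.7603/60 = 35.8626717
  hemisphere S, so the sign is −
  Lon: split at 3 digits → 033° and 47.995′; 33 + 47.995/60 = 33.7999167
  E → positive
Point 4:
  Latitude: 4′ + 15.9″ = 4.26500′; 0 + 4.26500/60 = 0.0710833
  N ⇒ keep positive
  Longitude: 43′ + 26″ = 43.43333′; 129 + 43.43333/60 = 129.7238889
  hemisphere W, so the sign is −
Point 5:
  Latitude: 0 + 27.5907/60 = 0.4598450
  hemisphere S, so the sign is −
  Longitude: 45.76′ = 0.762667°; total 57.7626667
  hemisphere W, so the sign is −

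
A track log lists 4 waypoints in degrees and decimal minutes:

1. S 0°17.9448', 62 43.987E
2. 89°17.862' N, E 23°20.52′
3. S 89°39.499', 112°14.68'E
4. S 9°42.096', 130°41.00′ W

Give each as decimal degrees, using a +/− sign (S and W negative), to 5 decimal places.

Point 1:
  φ: 0 + 17.9448/60 = 0.299080
  hemisphere S, so the sign is −
  λ: 62 + 43.987/60 = 62.733117
  E ⇒ keep positive
Point 2:
  φ: 89 + 17.862/60 = 89.297700
  N → positive
  Lon: 23 + 20.52/60 = 23.342000
  E → positive
Point 3:
  Lat: 39.499′ = 0.658317°; total 89.658317
  S ⇒ negate
  Lon: 14.68′ = 0.244667°; total 112.244667
  E → positive
Point 4:
  φ: 42.096′ = 0.701600°; total 9.701600
  S → negative
  Lon: 41′ = 0.683333°; total 130.683333
  hemisphere W, so the sign is −

1. -0.29908, 62.73312
2. 89.29770, 23.34200
3. -89.65832, 112.24467
4. -9.70160, -130.68333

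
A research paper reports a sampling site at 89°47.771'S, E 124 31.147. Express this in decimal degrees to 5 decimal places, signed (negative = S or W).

-89.79618, 124.51912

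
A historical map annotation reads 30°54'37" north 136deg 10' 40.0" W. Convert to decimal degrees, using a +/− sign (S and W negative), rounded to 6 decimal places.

Lat: 54′ + 37″ = 54.61667′; 30 + 54.61667/60 = 30.9102778
N → positive
Longitude: 136 + 10/60 + 40/3600 = 136.1777778
hemisphere W, so the sign is −

30.910278, -136.177778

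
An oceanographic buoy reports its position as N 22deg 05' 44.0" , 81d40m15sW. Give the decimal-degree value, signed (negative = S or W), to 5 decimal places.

φ: 22 + 5/60 + 44/3600 = 22.095556
N ⇒ keep positive
Longitude: 40′ + 15″ = 40.25000′; 81 + 40.25000/60 = 81.670833
W ⇒ negate

22.09556, -81.67083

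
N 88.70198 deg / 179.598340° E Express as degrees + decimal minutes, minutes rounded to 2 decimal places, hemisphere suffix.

Latitude: minutes = (88.701980 − 88) × 60 = 42.1188
Longitude: minutes = (179.598340 − 179) × 60 = 35.9004

88° 42.12′ N, 179° 35.90′ E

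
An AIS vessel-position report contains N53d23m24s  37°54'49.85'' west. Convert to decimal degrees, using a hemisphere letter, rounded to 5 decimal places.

53.39000° N, 37.91385° W

Latitude: 23′ + 24″ = 23.40000′; 53 + 23.40000/60 = 53.390000
Longitude: 37 + 54/60 + 49.85/3600 = 37.913847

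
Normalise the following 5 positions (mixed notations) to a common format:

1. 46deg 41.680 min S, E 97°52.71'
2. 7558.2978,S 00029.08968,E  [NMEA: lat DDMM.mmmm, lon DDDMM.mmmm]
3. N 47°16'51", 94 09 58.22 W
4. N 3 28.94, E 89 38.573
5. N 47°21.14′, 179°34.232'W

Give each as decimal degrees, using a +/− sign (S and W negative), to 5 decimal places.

1. -46.69467, 97.87850
2. -75.97163, 0.48483
3. 47.28083, -94.16617
4. 3.48233, 89.64288
5. 47.35233, -179.57053

Point 1:
  Latitude: 46 + 41.68/60 = 46.694667
  hemisphere S, so the sign is −
  λ: 52.71′ = 0.878500°; total 97.878500
  E ⇒ keep positive
Point 2:
  Lat: degrees = first 2 digits = 75, minutes = 58.2978; 75 + 58.2978/60 = 75.971630
  S ⇒ negate
  Longitude: degrees = first 3 digits = 0, minutes = 29.08968; 0 + 29.08968/60 = 0.484828
  E ⇒ keep positive
Point 3:
  Lat: 47° + 16/60 + 51/3600 = 47 + 0.266667 + 0.014167 = 47.280833
  N ⇒ keep positive
  λ: 94 + 9/60 + 58.22/3600 = 94.166172
  W ⇒ negate
Point 4:
  Lat: 3 + 28.94/60 = 3.482333
  N → positive
  λ: 38.573′ = 0.642883°; total 89.642883
  E → positive
Point 5:
  φ: 47 + 21.14/60 = 47.352333
  N ⇒ keep positive
  Lon: 34.232′ = 0.570533°; total 179.570533
  hemisphere W, so the sign is −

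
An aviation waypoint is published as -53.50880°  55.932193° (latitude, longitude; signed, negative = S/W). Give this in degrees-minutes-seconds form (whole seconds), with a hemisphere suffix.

53°30′32″ S, 55°55′56″ E

Latitude is negative → S; |value| = 53.508800
φ: 0.508800° → 30.52800′; 0.52800 × 60 = 31.68″
Lon: 0.932193 × 60 = 55.93158′ → 55′, remainder × 60 = 55.89″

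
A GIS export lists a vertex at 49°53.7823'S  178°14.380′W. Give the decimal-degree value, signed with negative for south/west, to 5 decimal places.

-49.89637, -178.23967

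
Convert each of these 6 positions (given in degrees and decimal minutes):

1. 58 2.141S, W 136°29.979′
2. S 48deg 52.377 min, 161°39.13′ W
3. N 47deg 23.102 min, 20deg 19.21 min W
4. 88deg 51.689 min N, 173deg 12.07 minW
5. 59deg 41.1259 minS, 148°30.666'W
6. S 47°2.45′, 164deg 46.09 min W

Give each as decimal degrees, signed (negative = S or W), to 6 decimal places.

Point 1:
  Lat: 58 + 2.141/60 = 58.0356833
  S ⇒ negate
  Longitude: 136 + 29.979/60 = 136.4996500
  hemisphere W, so the sign is −
Point 2:
  Lat: 48 + 52.377/60 = 48.8729500
  hemisphere S, so the sign is −
  Lon: 39.13′ = 0.652167°; total 161.6521667
  W → negative
Point 3:
  φ: 47 + 23.102/60 = 47.3850333
  N ⇒ keep positive
  Longitude: 19.21′ = 0.320167°; total 20.3201667
  hemisphere W, so the sign is −
Point 4:
  Latitude: 51.689′ = 0.861483°; total 88.8614833
  N → positive
  λ: 12.07′ = 0.201167°; total 173.2011667
  W → negative
Point 5:
  Latitude: 59 + 41.1259/60 = 59.6854317
  hemisphere S, so the sign is −
  Longitude: 148 + 30.666/60 = 148.5111000
  W ⇒ negate
Point 6:
  φ: 2.45′ = 0.040833°; total 47.0408333
  hemisphere S, so the sign is −
  Longitude: 46.09′ = 0.768167°; total 164.7681667
  W → negative

1. -58.035683, -136.499650
2. -48.872950, -161.652167
3. 47.385033, -20.320167
4. 88.861483, -173.201167
5. -59.685432, -148.511100
6. -47.040833, -164.768167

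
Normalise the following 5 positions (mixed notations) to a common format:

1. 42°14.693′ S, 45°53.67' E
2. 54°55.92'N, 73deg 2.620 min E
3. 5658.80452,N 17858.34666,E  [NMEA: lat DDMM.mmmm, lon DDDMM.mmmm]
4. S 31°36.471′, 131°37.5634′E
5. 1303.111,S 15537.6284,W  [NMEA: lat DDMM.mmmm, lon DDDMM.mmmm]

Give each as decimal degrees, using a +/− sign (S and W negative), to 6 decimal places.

1. -42.244883, 45.894500
2. 54.932000, 73.043667
3. 56.980075, 178.972444
4. -31.607850, 131.626057
5. -13.051850, -155.627140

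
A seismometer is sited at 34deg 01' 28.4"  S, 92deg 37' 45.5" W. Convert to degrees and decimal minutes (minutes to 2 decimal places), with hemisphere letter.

34° 1.47′ S, 92° 37.76′ W

Lat: seconds/60 = 0.47333; minutes = 1 + 0.47333 = 1.4733
λ: seconds/60 = 0.75833; minutes = 37 + 0.75833 = 37.7583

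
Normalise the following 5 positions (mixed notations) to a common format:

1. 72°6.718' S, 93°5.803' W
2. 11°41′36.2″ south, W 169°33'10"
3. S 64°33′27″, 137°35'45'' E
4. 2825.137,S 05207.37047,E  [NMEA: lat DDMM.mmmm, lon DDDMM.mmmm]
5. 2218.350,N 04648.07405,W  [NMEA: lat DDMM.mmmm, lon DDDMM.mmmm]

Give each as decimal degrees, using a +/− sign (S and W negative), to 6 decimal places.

1. -72.111967, -93.096717
2. -11.693389, -169.552778
3. -64.557500, 137.595833
4. -28.418950, 52.122841
5. 22.305833, -46.801234

Point 1:
  Lat: 72 + 6.718/60 = 72.1119667
  hemisphere S, so the sign is −
  λ: 5.803′ = 0.096717°; total 93.0967167
  W ⇒ negate
Point 2:
  Latitude: 41′ + 36.2″ = 41.60333′; 11 + 41.60333/60 = 11.6933889
  hemisphere S, so the sign is −
  λ: 33′ + 10″ = 33.16667′; 169 + 33.16667/60 = 169.5527778
  W → negative
Point 3:
  φ: 64 + 33/60 + 27/3600 = 64.5575000
  S ⇒ negate
  Longitude: 35′ + 45″ = 35.75000′; 137 + 35.75000/60 = 137.5958333
  E → positive
Point 4:
  Latitude: split at 2 digits → 28° and 25.137′; 28 + 25.137/60 = 28.4189500
  S → negative
  λ: degrees = first 3 digits = 52, minutes = 7.37047; 52 + 7.37047/60 = 52.1228412
  E → positive
Point 5:
  φ: split at 2 digits → 22° and 18.35′; 22 + 18.35/60 = 22.3058333
  N → positive
  Longitude: split at 3 digits → 046° and 48.07405′; 46 + 48.07405/60 = 46.8012342
  W → negative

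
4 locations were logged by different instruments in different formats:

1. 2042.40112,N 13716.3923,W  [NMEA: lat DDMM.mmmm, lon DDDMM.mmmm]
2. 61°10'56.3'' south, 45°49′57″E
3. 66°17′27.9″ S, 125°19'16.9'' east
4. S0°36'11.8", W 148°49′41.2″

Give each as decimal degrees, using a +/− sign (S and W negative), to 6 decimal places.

Point 1:
  Latitude: split at 2 digits → 20° and 42.40112′; 20 + 42.40112/60 = 20.7066853
  N ⇒ keep positive
  Longitude: split at 3 digits → 137° and 16.3923′; 137 + 16.3923/60 = 137.2732050
  W → negative
Point 2:
  Lat: 61° + 10/60 + 56.3/3600 = 61 + 0.166667 + 0.015639 = 61.1823056
  S → negative
  Longitude: 45 + 49/60 + 57/3600 = 45.8325000
  E ⇒ keep positive
Point 3:
  Lat: 66 + 17/60 + 27.9/3600 = 66.2910833
  S → negative
  λ: 19′ + 16.9″ = 19.28167′; 125 + 19.28167/60 = 125.3213611
  E → positive
Point 4:
  φ: 0 + 36/60 + 11.8/3600 = 0.6032778
  hemisphere S, so the sign is −
  Lon: 148 + 49/60 + 41.2/3600 = 148.8281111
  hemisphere W, so the sign is −

1. 20.706685, -137.273205
2. -61.182306, 45.832500
3. -66.291083, 125.321361
4. -0.603278, -148.828111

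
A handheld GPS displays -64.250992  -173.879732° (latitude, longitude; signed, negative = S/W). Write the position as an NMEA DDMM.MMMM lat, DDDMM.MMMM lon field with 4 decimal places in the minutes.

Latitude is negative → S; |value| = 64.250992
φ: minutes = (64.250992 − 64) × 60 = 15.059520
Longitude is negative → W; |value| = 173.879732
Lon: minutes = (173.879732 − 173) × 60 = 52.783920

6415.0595,S / 17352.7839,W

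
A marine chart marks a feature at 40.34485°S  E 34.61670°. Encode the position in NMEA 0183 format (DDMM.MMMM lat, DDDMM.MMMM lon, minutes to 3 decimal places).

4020.691,S / 03437.002,E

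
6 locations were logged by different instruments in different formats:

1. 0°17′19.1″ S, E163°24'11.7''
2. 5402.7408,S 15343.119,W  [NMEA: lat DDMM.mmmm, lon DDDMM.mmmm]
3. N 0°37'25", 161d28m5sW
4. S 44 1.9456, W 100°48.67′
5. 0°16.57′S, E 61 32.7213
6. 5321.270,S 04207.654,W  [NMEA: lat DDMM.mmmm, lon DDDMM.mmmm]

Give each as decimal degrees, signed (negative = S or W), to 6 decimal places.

1. -0.288639, 163.403250
2. -54.045680, -153.718650
3. 0.623611, -161.468056
4. -44.032427, -100.811167
5. -0.276167, 61.545355
6. -53.354500, -42.127567

Point 1:
  Latitude: 0 + 17/60 + 19.1/3600 = 0.2886389
  S → negative
  Lon: 163° + 24/60 + 11.7/3600 = 163 + 0.400000 + 0.003250 = 163.4032500
  E → positive
Point 2:
  Latitude: degrees = first 2 digits = 54, minutes = 2.7408; 54 + 2.7408/60 = 54.0456800
  S → negative
  Lon: degrees = first 3 digits = 153, minutes = 43.119; 153 + 43.119/60 = 153.7186500
  hemisphere W, so the sign is −
Point 3:
  Latitude: 37′ + 25″ = 37.41667′; 0 + 37.41667/60 = 0.6236111
  N → positive
  Lon: 28′ + 5″ = 28.08333′; 161 + 28.08333/60 = 161.4680556
  hemisphere W, so the sign is −
Point 4:
  Lat: 1.9456′ = 0.032427°; total 44.0324267
  S ⇒ negate
  Longitude: 48.67′ = 0.811167°; total 100.8111667
  hemisphere W, so the sign is −
Point 5:
  φ: 16.57′ = 0.276167°; total 0.2761667
  hemisphere S, so the sign is −
  λ: 32.7213′ = 0.545355°; total 61.5453550
  E → positive
Point 6:
  Latitude: degrees = first 2 digits = 53, minutes = 21.27; 53 + 21.27/60 = 53.3545000
  S → negative
  Longitude: degrees = first 3 digits = 42, minutes = 7.654; 42 + 7.654/60 = 42.1275667
  W → negative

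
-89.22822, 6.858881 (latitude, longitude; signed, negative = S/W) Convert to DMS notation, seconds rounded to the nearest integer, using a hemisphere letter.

89°13′42″ S, 6°51′32″ E

Latitude is negative → S; |value| = 89.228220
Latitude: 0.228220° → 13.69320′; 0.69320 × 60 = 41.59″
Lon: 0.858881 × 60 = 51.53286′ → 51′, remainder × 60 = 31.97″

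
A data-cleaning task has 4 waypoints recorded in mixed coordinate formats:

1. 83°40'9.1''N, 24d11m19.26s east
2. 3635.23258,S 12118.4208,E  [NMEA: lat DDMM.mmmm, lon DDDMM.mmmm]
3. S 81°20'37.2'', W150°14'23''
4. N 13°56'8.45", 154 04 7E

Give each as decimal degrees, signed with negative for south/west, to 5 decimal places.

Point 1:
  φ: 83 + 40/60 + 9.1/3600 = 83.669194
  N → positive
  Lon: 24 + 11/60 + 19.26/3600 = 24.188683
  E → positive
Point 2:
  Latitude: split at 2 digits → 36° and 35.23258′; 36 + 35.23258/60 = 36.587210
  S → negative
  λ: degrees = first 3 digits = 121, minutes = 18.4208; 121 + 18.4208/60 = 121.307013
  E ⇒ keep positive
Point 3:
  Lat: 20′ + 37.2″ = 20.62000′; 81 + 20.62000/60 = 81.343667
  hemisphere S, so the sign is −
  Longitude: 150 + 14/60 + 23/3600 = 150.239722
  W ⇒ negate
Point 4:
  φ: 56′ + 8.45″ = 56.14083′; 13 + 56.14083/60 = 13.935681
  N → positive
  Longitude: 154 + 4/60 + 7/3600 = 154.068611
  E ⇒ keep positive

1. 83.66919, 24.18868
2. -36.58721, 121.30701
3. -81.34367, -150.23972
4. 13.93568, 154.06861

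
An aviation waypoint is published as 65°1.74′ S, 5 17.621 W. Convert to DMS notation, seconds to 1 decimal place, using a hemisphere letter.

65°01′44.4″ S, 5°17′37.3″ W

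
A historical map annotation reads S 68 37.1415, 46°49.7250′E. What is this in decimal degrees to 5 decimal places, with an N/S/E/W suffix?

68.61903° S, 46.82875° E

Lat: 68 + 37.1415/60 = 68.619025
λ: 49.725′ = 0.828750°; total 46.828750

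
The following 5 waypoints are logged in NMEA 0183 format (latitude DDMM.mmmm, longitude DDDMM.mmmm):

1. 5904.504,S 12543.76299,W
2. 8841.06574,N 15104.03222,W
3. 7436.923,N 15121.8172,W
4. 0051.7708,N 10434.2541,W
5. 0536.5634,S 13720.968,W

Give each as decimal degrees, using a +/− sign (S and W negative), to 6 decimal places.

1. -59.075067, -125.729383
2. 88.684429, -151.067204
3. 74.615383, -151.363620
4. 0.862847, -104.570902
5. -5.609390, -137.349467

Point 1:
  Latitude: degrees = first 2 digits = 59, minutes = 4.504; 59 + 4.504/60 = 59.0750667
  S ⇒ negate
  Longitude: degrees = first 3 digits = 125, minutes = 43.76299; 125 + 43.76299/60 = 125.7293832
  hemisphere W, so the sign is −
Point 2:
  Latitude: split at 2 digits → 88° and 41.06574′; 88 + 41.06574/60 = 88.6844290
  N ⇒ keep positive
  λ: degrees = first 3 digits = 151, minutes = 4.03222; 151 + 4.03222/60 = 151.0672037
  W ⇒ negate
Point 3:
  Latitude: split at 2 digits → 74° and 36.923′; 74 + 36.923/60 = 74.6153833
  N ⇒ keep positive
  λ: split at 3 digits → 151° and 21.8172′; 151 + 21.8172/60 = 151.3636200
  hemisphere W, so the sign is −
Point 4:
  Lat: degrees = first 2 digits = 0, minutes = 51.7708; 0 + 51.7708/60 = 0.8628467
  N → positive
  Longitude: degrees = first 3 digits = 104, minutes = 34.2541; 104 + 34.2541/60 = 104.5709017
  hemisphere W, so the sign is −
Point 5:
  Lat: split at 2 digits → 05° and 36.5634′; 5 + 36.5634/60 = 5.6093900
  S ⇒ negate
  Lon: degrees = first 3 digits = 137, minutes = 20.968; 137 + 20.968/60 = 137.3494667
  hemisphere W, so the sign is −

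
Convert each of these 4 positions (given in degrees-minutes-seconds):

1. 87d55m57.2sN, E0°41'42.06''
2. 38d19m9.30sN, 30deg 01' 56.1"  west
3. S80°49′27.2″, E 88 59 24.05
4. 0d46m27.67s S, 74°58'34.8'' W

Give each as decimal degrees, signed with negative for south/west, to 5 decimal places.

1. 87.93256, 0.69502
2. 38.31925, -30.03225
3. -80.82422, 88.99001
4. -0.77435, -74.97633

Point 1:
  φ: 87° + 55/60 + 57.2/3600 = 87 + 0.916667 + 0.015889 = 87.932556
  N ⇒ keep positive
  Lon: 0 + 41/60 + 42.06/3600 = 0.695017
  E ⇒ keep positive
Point 2:
  Latitude: 19′ + 9.3″ = 19.15500′; 38 + 19.15500/60 = 38.319250
  N → positive
  Longitude: 1′ + 56.1″ = 1.93500′; 30 + 1.93500/60 = 30.032250
  W ⇒ negate
Point 3:
  φ: 80 + 49/60 + 27.2/3600 = 80.824222
  S ⇒ negate
  Longitude: 88 + 59/60 + 24.05/3600 = 88.990014
  E ⇒ keep positive
Point 4:
  Latitude: 0 + 46/60 + 27.67/3600 = 0.774353
  S → negative
  Lon: 74 + 58/60 + 34.8/3600 = 74.976333
  W → negative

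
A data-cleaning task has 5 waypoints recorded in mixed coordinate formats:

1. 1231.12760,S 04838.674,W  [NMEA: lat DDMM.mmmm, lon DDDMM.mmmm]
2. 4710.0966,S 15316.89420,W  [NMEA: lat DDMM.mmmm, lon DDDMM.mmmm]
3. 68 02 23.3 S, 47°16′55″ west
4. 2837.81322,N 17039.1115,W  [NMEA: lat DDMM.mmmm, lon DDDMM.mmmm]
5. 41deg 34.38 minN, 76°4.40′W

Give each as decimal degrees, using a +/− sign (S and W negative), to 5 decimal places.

1. -12.51879, -48.64457
2. -47.16828, -153.28157
3. -68.03981, -47.28194
4. 28.63022, -170.65186
5. 41.57300, -76.07333

Point 1:
  φ: split at 2 digits → 12° and 31.1276′; 12 + 31.1276/60 = 12.518793
  S → negative
  Longitude: degrees = first 3 digits = 48, minutes = 38.674; 48 + 38.674/60 = 48.644567
  W → negative
Point 2:
  Latitude: split at 2 digits → 47° and 10.0966′; 47 + 10.0966/60 = 47.168277
  S → negative
  λ: split at 3 digits → 153° and 16.8942′; 153 + 16.8942/60 = 153.281570
  W → negative
Point 3:
  φ: 68 + 2/60 + 23.3/3600 = 68.039806
  hemisphere S, so the sign is −
  Longitude: 47 + 16/60 + 55/3600 = 47.281944
  W → negative
Point 4:
  φ: split at 2 digits → 28° and 37.81322′; 28 + 37.81322/60 = 28.630220
  N ⇒ keep positive
  Lon: degrees = first 3 digits = 170, minutes = 39.1115; 170 + 39.1115/60 = 170.651858
  hemisphere W, so the sign is −
Point 5:
  Lat: 41 + 34.38/60 = 41.573000
  N ⇒ keep positive
  Lon: 4.4′ = 0.073333°; total 76.073333
  hemisphere W, so the sign is −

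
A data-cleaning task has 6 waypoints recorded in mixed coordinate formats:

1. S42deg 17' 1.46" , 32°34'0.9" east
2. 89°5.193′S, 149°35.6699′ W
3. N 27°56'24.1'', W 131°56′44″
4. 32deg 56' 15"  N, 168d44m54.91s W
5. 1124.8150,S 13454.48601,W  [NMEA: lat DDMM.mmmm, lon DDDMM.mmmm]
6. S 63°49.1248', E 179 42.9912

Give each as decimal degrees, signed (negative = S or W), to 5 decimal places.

Point 1:
  Lat: 42° + 17/60 + 1.46/3600 = 42 + 0.283333 + 0.000406 = 42.283739
  S → negative
  Lon: 32° + 34/60 + 0.9/3600 = 32 + 0.566667 + 0.000250 = 32.566917
  E → positive
Point 2:
  Latitude: 89 + 5.193/60 = 89.086550
  S ⇒ negate
  λ: 149 + 35.6699/60 = 149.594498
  W ⇒ negate
Point 3:
  φ: 27° + 56/60 + 24.1/3600 = 27 + 0.933333 + 0.006694 = 27.940028
  N → positive
  Longitude: 56′ + 44″ = 56.73333′; 131 + 56.73333/60 = 131.945556
  hemisphere W, so the sign is −
Point 4:
  φ: 32 + 56/60 + 15/3600 = 32.937500
  N ⇒ keep positive
  λ: 168° + 44/60 + 54.91/3600 = 168 + 0.733333 + 0.015253 = 168.748586
  hemisphere W, so the sign is −
Point 5:
  Lat: degrees = first 2 digits = 11, minutes = 24.815; 11 + 24.815/60 = 11.413583
  hemisphere S, so the sign is −
  λ: degrees = first 3 digits = 134, minutes = 54.48601; 134 + 54.48601/60 = 134.908100
  W ⇒ negate
Point 6:
  φ: 63 + 49.1248/60 = 63.818747
  hemisphere S, so the sign is −
  Longitude: 42.9912′ = 0.716520°; total 179.716520
  E ⇒ keep positive

1. -42.28374, 32.56692
2. -89.08655, -149.59450
3. 27.94003, -131.94556
4. 32.93750, -168.74859
5. -11.41358, -134.90810
6. -63.81875, 179.71652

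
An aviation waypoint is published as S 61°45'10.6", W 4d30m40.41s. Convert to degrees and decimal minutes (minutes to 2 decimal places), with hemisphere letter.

61° 45.18′ S, 4° 30.67′ W

φ: 45 + 10.6/60 = 45.1767′
Lon: 30 + 40.41/60 = 30.6735′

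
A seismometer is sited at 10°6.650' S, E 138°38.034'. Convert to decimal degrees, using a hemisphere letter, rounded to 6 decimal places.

10.110833° S, 138.633900° E

φ: 10 + 6.65/60 = 10.1108333
Longitude: 38.034′ = 0.633900°; total 138.6339000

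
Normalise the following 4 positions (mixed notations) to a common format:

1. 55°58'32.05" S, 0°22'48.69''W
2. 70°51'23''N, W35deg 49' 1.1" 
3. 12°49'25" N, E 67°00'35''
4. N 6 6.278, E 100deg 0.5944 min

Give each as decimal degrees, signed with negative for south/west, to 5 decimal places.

Point 1:
  Lat: 55 + 58/60 + 32.05/3600 = 55.975569
  hemisphere S, so the sign is −
  Longitude: 0° + 22/60 + 48.69/3600 = 0 + 0.366667 + 0.013525 = 0.380192
  hemisphere W, so the sign is −
Point 2:
  Lat: 70° + 51/60 + 23/3600 = 70 + 0.850000 + 0.006389 = 70.856389
  N ⇒ keep positive
  Lon: 35 + 49/60 + 1.1/3600 = 35.816972
  hemisphere W, so the sign is −
Point 3:
  φ: 49′ + 25″ = 49.41667′; 12 + 49.41667/60 = 12.823611
  N ⇒ keep positive
  Lon: 0′ + 35″ = 0.58333′; 67 + 0.58333/60 = 67.009722
  E → positive
Point 4:
  Latitude: 6 + 6.278/60 = 6.104633
  N ⇒ keep positive
  Longitude: 100 + 0.5944/60 = 100.009907
  E ⇒ keep positive

1. -55.97557, -0.38019
2. 70.85639, -35.81697
3. 12.82361, 67.00972
4. 6.10463, 100.00991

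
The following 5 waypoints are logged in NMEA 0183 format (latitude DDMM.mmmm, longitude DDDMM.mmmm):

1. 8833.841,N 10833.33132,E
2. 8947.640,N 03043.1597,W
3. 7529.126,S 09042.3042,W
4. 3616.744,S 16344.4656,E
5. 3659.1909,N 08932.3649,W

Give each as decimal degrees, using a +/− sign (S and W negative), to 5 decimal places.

Point 1:
  Lat: split at 2 digits → 88° and 33.841′; 88 + 33.841/60 = 88.564017
  N ⇒ keep positive
  Lon: split at 3 digits → 108° and 33.33132′; 108 + 33.33132/60 = 108.555522
  E ⇒ keep positive
Point 2:
  Lat: split at 2 digits → 89° and 47.64′; 89 + 47.64/60 = 89.794000
  N ⇒ keep positive
  Lon: split at 3 digits → 030° and 43.1597′; 30 + 43.1597/60 = 30.719328
  hemisphere W, so the sign is −
Point 3:
  φ: degrees = first 2 digits = 75, minutes = 29.126; 75 + 29.126/60 = 75.485433
  hemisphere S, so the sign is −
  Lon: degrees = first 3 digits = 90, minutes = 42.3042; 90 + 42.3042/60 = 90.705070
  hemisphere W, so the sign is −
Point 4:
  Latitude: split at 2 digits → 36° and 16.744′; 36 + 16.744/60 = 36.279067
  S ⇒ negate
  Lon: split at 3 digits → 163° and 44.4656′; 163 + 44.4656/60 = 163.741093
  E → positive
Point 5:
  φ: split at 2 digits → 36° and 59.1909′; 36 + 59.1909/60 = 36.986515
  N → positive
  λ: split at 3 digits → 089° and 32.3649′; 89 + 32.3649/60 = 89.539415
  W ⇒ negate

1. 88.56402, 108.55552
2. 89.79400, -30.71933
3. -75.48543, -90.70507
4. -36.27907, 163.74109
5. 36.98652, -89.53942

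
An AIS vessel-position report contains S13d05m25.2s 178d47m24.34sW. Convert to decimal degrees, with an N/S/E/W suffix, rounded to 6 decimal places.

13.090333° S, 178.790094° W

Latitude: 13 + 5/60 + 25.2/3600 = 13.0903333
Lon: 178 + 47/60 + 24.34/3600 = 178.7900944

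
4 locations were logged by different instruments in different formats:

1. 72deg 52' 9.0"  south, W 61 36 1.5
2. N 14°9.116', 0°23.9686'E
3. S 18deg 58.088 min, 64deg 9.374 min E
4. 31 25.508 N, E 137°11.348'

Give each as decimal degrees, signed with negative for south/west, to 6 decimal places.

Point 1:
  φ: 72° + 52/60 + 9/3600 = 72 + 0.866667 + 0.002500 = 72.8691667
  S → negative
  Longitude: 36′ + 1.5″ = 36.02500′; 61 + 36.02500/60 = 61.6004167
  W → negative
Point 2:
  Latitude: 14 + 9.116/60 = 14.1519333
  N → positive
  λ: 23.9686′ = 0.399477°; total 0.3994767
  E → positive
Point 3:
  Latitude: 18 + 58.088/60 = 18.9681333
  S ⇒ negate
  λ: 9.374′ = 0.156233°; total 64.1562333
  E ⇒ keep positive
Point 4:
  φ: 31 + 25.508/60 = 31.4251333
  N → positive
  Lon: 137 + 11.348/60 = 137.1891333
  E ⇒ keep positive

1. -72.869167, -61.600417
2. 14.151933, 0.399477
3. -18.968133, 64.156233
4. 31.425133, 137.189133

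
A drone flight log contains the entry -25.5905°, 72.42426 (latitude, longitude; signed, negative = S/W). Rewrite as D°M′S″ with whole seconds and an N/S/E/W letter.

25°35′26″ S, 72°25′27″ E

Latitude is negative → S; |value| = 25.590500
Lat: 0.590500° → 35.43000′; 0.43000 × 60 = 25.80″
Longitude: 0.424260 × 60 = 25.45560′ → 25′, remainder × 60 = 27.34″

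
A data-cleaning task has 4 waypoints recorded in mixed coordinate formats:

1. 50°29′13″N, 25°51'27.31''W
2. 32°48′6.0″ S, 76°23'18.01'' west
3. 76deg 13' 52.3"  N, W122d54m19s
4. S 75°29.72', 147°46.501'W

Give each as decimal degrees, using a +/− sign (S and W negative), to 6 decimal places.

Point 1:
  Latitude: 29′ + 13″ = 29.21667′; 50 + 29.21667/60 = 50.4869444
  N → positive
  Longitude: 25 + 51/60 + 27.31/3600 = 25.8575861
  W ⇒ negate
Point 2:
  Latitude: 48′ + 6″ = 48.10000′; 32 + 48.10000/60 = 32.8016667
  hemisphere S, so the sign is −
  λ: 76° + 23/60 + 18.01/3600 = 76 + 0.383333 + 0.005003 = 76.3883361
  W ⇒ negate
Point 3:
  φ: 76° + 13/60 + 52.3/3600 = 76 + 0.216667 + 0.014528 = 76.2311944
  N → positive
  Lon: 122° + 54/60 + 19/3600 = 122 + 0.900000 + 0.005278 = 122.9052778
  W → negative
Point 4:
  Lat: 75 + 29.72/60 = 75.4953333
  S → negative
  Lon: 46.501′ = 0.775017°; total 147.7750167
  W → negative

1. 50.486944, -25.857586
2. -32.801667, -76.388336
3. 76.231194, -122.905278
4. -75.495333, -147.775017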